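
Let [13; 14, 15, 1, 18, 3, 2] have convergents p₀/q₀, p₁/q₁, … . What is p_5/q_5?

170029/13008

Using pₖ = aₖpₖ₋₁ + pₖ₋₂, qₖ = aₖqₖ₋₁ + qₖ₋₂ (with p₋₁=1, p₋₂=0, q₋₁=0, q₋₂=1):
  k=0: a=13, p=13, q=1
  k=1: a=14, p=183, q=14
  k=2: a=15, p=2758, q=211
  k=3: a=1, p=2941, q=225
  k=4: a=18, p=55696, q=4261
  k=5: a=3, p=170029, q=13008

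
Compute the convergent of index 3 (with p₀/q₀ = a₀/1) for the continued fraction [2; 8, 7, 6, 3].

Using pₖ = aₖpₖ₋₁ + pₖ₋₂, qₖ = aₖqₖ₋₁ + qₖ₋₂ (with p₋₁=1, p₋₂=0, q₋₁=0, q₋₂=1):
  k=0: a=2, p=2, q=1
  k=1: a=8, p=17, q=8
  k=2: a=7, p=121, q=57
  k=3: a=6, p=743, q=350

743/350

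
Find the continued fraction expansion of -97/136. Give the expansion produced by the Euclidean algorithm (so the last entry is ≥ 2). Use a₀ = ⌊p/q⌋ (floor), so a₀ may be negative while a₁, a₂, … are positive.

[-1; 3, 2, 19]

-97 = -1·136 + 39
136 = 3·39 + 19
39 = 2·19 + 1
19 = 19·1 + 0  (stop)
So -97/136 = [-1; 3, 2, 19].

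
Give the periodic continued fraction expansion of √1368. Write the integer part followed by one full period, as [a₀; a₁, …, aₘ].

a₀ = ⌊√1368⌋ = 36.
With m₀=0, d₀=1 and mₖ₊₁ = dₖaₖ − mₖ, dₖ₊₁ = (n − mₖ₊₁²)/dₖ, aₖ₊₁ = ⌊(a₀+mₖ₊₁)/dₖ₊₁⌋:
  k=1: m=36, d=72, a=1
  k=2: m=36, d=1, a=72
d=1 and a=2a₀=72 at k=2, so the next step gives (m, d) = (36, 72) again — its k=1 value — and the period has length 2.

[36; 1, 72]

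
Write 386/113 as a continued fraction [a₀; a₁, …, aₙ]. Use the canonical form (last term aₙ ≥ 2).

386 = 3×113 + 47
113 = 2×47 + 19
47 = 2×19 + 9
19 = 2×9 + 1
9 = 9×1 + 0  (stop)
So 386/113 = [3; 2, 2, 2, 9].

[3; 2, 2, 2, 9]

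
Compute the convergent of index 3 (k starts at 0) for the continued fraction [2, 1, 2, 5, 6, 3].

43/16

Using pₖ = aₖpₖ₋₁ + pₖ₋₂, qₖ = aₖqₖ₋₁ + qₖ₋₂ (with p₋₁=1, p₋₂=0, q₋₁=0, q₋₂=1):
  k=0: a=2, p=2, q=1
  k=1: a=1, p=3, q=1
  k=2: a=2, p=8, q=3
  k=3: a=5, p=43, q=16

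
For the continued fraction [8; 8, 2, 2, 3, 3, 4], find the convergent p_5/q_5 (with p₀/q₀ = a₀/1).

Using pₖ = aₖpₖ₋₁ + pₖ₋₂, qₖ = aₖqₖ₋₁ + qₖ₋₂ (with p₋₁=1, p₋₂=0, q₋₁=0, q₋₂=1):
  k=0: a=8, p=8, q=1
  k=1: a=8, p=65, q=8
  k=2: a=2, p=138, q=17
  k=3: a=2, p=341, q=42
  k=4: a=3, p=1161, q=143
  k=5: a=3, p=3824, q=471

3824/471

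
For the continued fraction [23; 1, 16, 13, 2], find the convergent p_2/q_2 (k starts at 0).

Using pₖ = aₖpₖ₋₁ + pₖ₋₂, qₖ = aₖqₖ₋₁ + qₖ₋₂ (with p₋₁=1, p₋₂=0, q₋₁=0, q₋₂=1):
  k=0: a=23, p=23, q=1
  k=1: a=1, p=24, q=1
  k=2: a=16, p=407, q=17

407/17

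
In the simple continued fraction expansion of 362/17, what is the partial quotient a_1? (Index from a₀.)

362 = 21·17 + 5   →  a_0 = 21
17 = 3·5 + 2   →  a_1 = 3

3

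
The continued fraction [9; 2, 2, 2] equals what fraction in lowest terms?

Fold from the inside: start with 2/1.
  2 + 1/2 = 5/2
  2 + 2/5 = 12/5
  9 + 5/12 = 113/12

113/12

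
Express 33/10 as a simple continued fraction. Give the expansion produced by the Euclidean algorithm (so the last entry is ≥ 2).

33 = 3*10 + 3
10 = 3*3 + 1
3 = 3*1 + 0  (stop)
So 33/10 = [3; 3, 3].

[3; 3, 3]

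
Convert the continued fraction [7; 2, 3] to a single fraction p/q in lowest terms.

Using pₖ = aₖpₖ₋₁ + pₖ₋₂ and qₖ = aₖqₖ₋₁ + qₖ₋₂:
  k=0: a=7, p=7, q=1
  k=1: a=2, p=15, q=2
  k=2: a=3, p=52, q=7

52/7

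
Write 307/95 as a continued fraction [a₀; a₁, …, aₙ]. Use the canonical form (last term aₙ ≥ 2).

[3; 4, 3, 7]

307 = 3·95 + 22
95 = 4·22 + 7
22 = 3·7 + 1
7 = 7·1 + 0  (stop)
So 307/95 = [3; 4, 3, 7].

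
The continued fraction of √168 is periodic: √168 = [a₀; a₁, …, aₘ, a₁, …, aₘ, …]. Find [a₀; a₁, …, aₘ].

[12; 1, 24]

a₀ = ⌊√168⌋ = 12.
With m₀=0, d₀=1 and mₖ₊₁ = dₖaₖ − mₖ, dₖ₊₁ = (n − mₖ₊₁²)/dₖ, aₖ₊₁ = ⌊(a₀+mₖ₊₁)/dₖ₊₁⌋:
  k=1: m=12, d=24, a=1
  k=2: m=12, d=1, a=24
d=1 and a=2a₀=24 at k=2, so the next step gives (m, d) = (12, 24) again — its k=1 value — and the period has length 2.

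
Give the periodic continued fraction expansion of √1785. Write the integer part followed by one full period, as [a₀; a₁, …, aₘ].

a₀ = ⌊√1785⌋ = 42.
With m₀=0, d₀=1 and mₖ₊₁ = dₖaₖ − mₖ, dₖ₊₁ = (n − mₖ₊₁²)/dₖ, aₖ₊₁ = ⌊(a₀+mₖ₊₁)/dₖ₊₁⌋:
  k=1: m=42, d=21, a=4
  k=2: m=42, d=1, a=84
d=1 and a=2a₀=84 at k=2, so the next step gives (m, d) = (42, 21) again — its k=1 value — and the period has length 2.

[42; 4, 84]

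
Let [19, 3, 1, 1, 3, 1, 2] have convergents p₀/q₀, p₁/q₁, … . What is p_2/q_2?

77/4

Using pₖ = aₖpₖ₋₁ + pₖ₋₂, qₖ = aₖqₖ₋₁ + qₖ₋₂ (with p₋₁=1, p₋₂=0, q₋₁=0, q₋₂=1):
  k=0: a=19, p=19, q=1
  k=1: a=3, p=58, q=3
  k=2: a=1, p=77, q=4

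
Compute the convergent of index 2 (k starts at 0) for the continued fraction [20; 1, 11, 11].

Using pₖ = aₖpₖ₋₁ + pₖ₋₂, qₖ = aₖqₖ₋₁ + qₖ₋₂ (with p₋₁=1, p₋₂=0, q₋₁=0, q₋₂=1):
  k=0: a=20, p=20, q=1
  k=1: a=1, p=21, q=1
  k=2: a=11, p=251, q=12

251/12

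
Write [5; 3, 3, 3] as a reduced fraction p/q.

175/33

Using pₖ = aₖpₖ₋₁ + pₖ₋₂ and qₖ = aₖqₖ₋₁ + qₖ₋₂:
  k=0: a=5, p=5, q=1
  k=1: a=3, p=16, q=3
  k=2: a=3, p=53, q=10
  k=3: a=3, p=175, q=33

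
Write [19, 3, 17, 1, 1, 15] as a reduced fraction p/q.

Using pₖ = aₖpₖ₋₁ + pₖ₋₂ and qₖ = aₖqₖ₋₁ + qₖ₋₂:
  k=0: a=19, p=19, q=1
  k=1: a=3, p=58, q=3
  k=2: a=17, p=1005, q=52
  k=3: a=1, p=1063, q=55
  k=4: a=1, p=2068, q=107
  k=5: a=15, p=32083, q=1660

32083/1660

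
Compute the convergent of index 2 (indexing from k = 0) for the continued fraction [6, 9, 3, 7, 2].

171/28

Using pₖ = aₖpₖ₋₁ + pₖ₋₂, qₖ = aₖqₖ₋₁ + qₖ₋₂ (with p₋₁=1, p₋₂=0, q₋₁=0, q₋₂=1):
  k=0: a=6, p=6, q=1
  k=1: a=9, p=55, q=9
  k=2: a=3, p=171, q=28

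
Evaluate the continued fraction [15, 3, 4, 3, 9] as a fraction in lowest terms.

5986/391

Fold from the inside: start with 9/1.
  3 + 1/9 = 28/9
  4 + 9/28 = 121/28
  3 + 28/121 = 391/121
  15 + 121/391 = 5986/391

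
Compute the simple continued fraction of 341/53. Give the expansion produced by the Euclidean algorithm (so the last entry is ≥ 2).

341 = 6*53 + 23
53 = 2*23 + 7
23 = 3*7 + 2
7 = 3*2 + 1
2 = 2*1 + 0  (stop)
So 341/53 = [6; 2, 3, 3, 2].

[6; 2, 3, 3, 2]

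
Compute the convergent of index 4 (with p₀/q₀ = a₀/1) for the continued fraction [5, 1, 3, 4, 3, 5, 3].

Using pₖ = aₖpₖ₋₁ + pₖ₋₂, qₖ = aₖqₖ₋₁ + qₖ₋₂ (with p₋₁=1, p₋₂=0, q₋₁=0, q₋₂=1):
  k=0: a=5, p=5, q=1
  k=1: a=1, p=6, q=1
  k=2: a=3, p=23, q=4
  k=3: a=4, p=98, q=17
  k=4: a=3, p=317, q=55

317/55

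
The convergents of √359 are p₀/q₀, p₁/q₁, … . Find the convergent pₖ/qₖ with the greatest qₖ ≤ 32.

360/19

√359 = [18; 1, 17, 1, 36, …] (period length 4).
Convergents:
  p_0/q_0 = 18/1
  p_1/q_1 = 19/1
  p_2/q_2 = 341/18
  p_3/q_3 = 360/19
  p_4/q_4 = 13301/702
q_3 = 19 ≤ 32 < 702 = q_4, so the answer is 360/19.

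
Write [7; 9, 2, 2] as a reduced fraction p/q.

334/47

Using pₖ = aₖpₖ₋₁ + pₖ₋₂ and qₖ = aₖqₖ₋₁ + qₖ₋₂:
  k=0: a=7, p=7, q=1
  k=1: a=9, p=64, q=9
  k=2: a=2, p=135, q=19
  k=3: a=2, p=334, q=47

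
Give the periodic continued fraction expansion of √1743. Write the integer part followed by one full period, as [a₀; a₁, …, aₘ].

[41; 1, 2, 1, 82]

a₀ = ⌊√1743⌋ = 41.
With m₀=0, d₀=1 and mₖ₊₁ = dₖaₖ − mₖ, dₖ₊₁ = (n − mₖ₊₁²)/dₖ, aₖ₊₁ = ⌊(a₀+mₖ₊₁)/dₖ₊₁⌋:
  k=1: m=41, d=62, a=1
  k=2: m=21, d=21, a=2
  k=3: m=21, d=62, a=1
  k=4: m=41, d=1, a=82
d=1 and a=2a₀=82 at k=4, so the next step gives (m, d) = (41, 62) again — its k=1 value — and the period has length 4.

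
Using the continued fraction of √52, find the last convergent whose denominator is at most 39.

√52 = [7; 4, 1, 2, 1, 4, 14, …] (period length 6).
Convergents:
  p_0/q_0 = 7/1
  p_1/q_1 = 29/4
  p_2/q_2 = 36/5
  p_3/q_3 = 101/14
  p_4/q_4 = 137/19
  p_5/q_5 = 649/90
q_4 = 19 ≤ 39 < 90 = q_5, so the answer is 137/19.

137/19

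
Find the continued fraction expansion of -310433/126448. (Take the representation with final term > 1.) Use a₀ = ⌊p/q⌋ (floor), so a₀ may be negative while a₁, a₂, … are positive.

-310433 = -3*126448 + 68911
126448 = 1*68911 + 57537
68911 = 1*57537 + 11374
57537 = 5*11374 + 667
11374 = 17*667 + 35
667 = 19*35 + 2
35 = 17*2 + 1
2 = 2*1 + 0  (stop)
So -310433/126448 = [-3; 1, 1, 5, 17, 19, 17, 2].

[-3; 1, 1, 5, 17, 19, 17, 2]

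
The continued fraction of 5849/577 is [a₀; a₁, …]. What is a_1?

5849 = 10·577 + 79   →  a_0 = 10
577 = 7·79 + 24   →  a_1 = 7

7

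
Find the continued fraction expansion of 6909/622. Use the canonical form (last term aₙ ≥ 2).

6909 = 11×622 + 67
622 = 9×67 + 19
67 = 3×19 + 10
19 = 1×10 + 9
10 = 1×9 + 1
9 = 9×1 + 0  (stop)
So 6909/622 = [11; 9, 3, 1, 1, 9].

[11; 9, 3, 1, 1, 9]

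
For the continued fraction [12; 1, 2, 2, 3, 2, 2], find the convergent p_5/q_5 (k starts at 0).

699/55

Using pₖ = aₖpₖ₋₁ + pₖ₋₂, qₖ = aₖqₖ₋₁ + qₖ₋₂ (with p₋₁=1, p₋₂=0, q₋₁=0, q₋₂=1):
  k=0: a=12, p=12, q=1
  k=1: a=1, p=13, q=1
  k=2: a=2, p=38, q=3
  k=3: a=2, p=89, q=7
  k=4: a=3, p=305, q=24
  k=5: a=2, p=699, q=55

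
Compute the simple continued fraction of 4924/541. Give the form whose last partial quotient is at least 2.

4924 = 9·541 + 55
541 = 9·55 + 46
55 = 1·46 + 9
46 = 5·9 + 1
9 = 9·1 + 0  (stop)
So 4924/541 = [9; 9, 1, 5, 9].

[9; 9, 1, 5, 9]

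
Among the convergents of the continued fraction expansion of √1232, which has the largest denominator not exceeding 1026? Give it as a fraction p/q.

24605/701

√1232 = [35; 10, 70, …] (period length 2).
Convergents:
  p_0/q_0 = 35/1
  p_1/q_1 = 351/10
  p_2/q_2 = 24605/701
  p_3/q_3 = 246401/7020
q_2 = 701 ≤ 1026 < 7020 = q_3, so the answer is 24605/701.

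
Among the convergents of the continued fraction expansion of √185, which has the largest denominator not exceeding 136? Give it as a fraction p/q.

1809/133

√185 = [13; 1, 1, 1, 1, 26, …] (period length 5).
Convergents:
  p_0/q_0 = 13/1
  p_1/q_1 = 14/1
  p_2/q_2 = 27/2
  p_3/q_3 = 41/3
  p_4/q_4 = 68/5
  p_5/q_5 = 1809/133
  p_6/q_6 = 1877/138
q_5 = 133 ≤ 136 < 138 = q_6, so the answer is 1809/133.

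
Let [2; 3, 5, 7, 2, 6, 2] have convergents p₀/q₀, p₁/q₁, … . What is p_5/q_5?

Using pₖ = aₖpₖ₋₁ + pₖ₋₂, qₖ = aₖqₖ₋₁ + qₖ₋₂ (with p₋₁=1, p₋₂=0, q₋₁=0, q₋₂=1):
  k=0: a=2, p=2, q=1
  k=1: a=3, p=7, q=3
  k=2: a=5, p=37, q=16
  k=3: a=7, p=266, q=115
  k=4: a=2, p=569, q=246
  k=5: a=6, p=3680, q=1591

3680/1591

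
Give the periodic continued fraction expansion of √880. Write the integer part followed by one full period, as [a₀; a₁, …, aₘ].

[29; 1, 1, 1, 58]

a₀ = ⌊√880⌋ = 29.
With m₀=0, d₀=1 and mₖ₊₁ = dₖaₖ − mₖ, dₖ₊₁ = (n − mₖ₊₁²)/dₖ, aₖ₊₁ = ⌊(a₀+mₖ₊₁)/dₖ₊₁⌋:
  k=1: m=29, d=39, a=1
  k=2: m=10, d=20, a=1
  k=3: m=10, d=39, a=1
  k=4: m=29, d=1, a=58
d=1 and a=2a₀=58 at k=4, so the next step gives (m, d) = (29, 39) again — its k=1 value — and the period has length 4.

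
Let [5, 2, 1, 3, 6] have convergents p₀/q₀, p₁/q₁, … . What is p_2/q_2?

Using pₖ = aₖpₖ₋₁ + pₖ₋₂, qₖ = aₖqₖ₋₁ + qₖ₋₂ (with p₋₁=1, p₋₂=0, q₋₁=0, q₋₂=1):
  k=0: a=5, p=5, q=1
  k=1: a=2, p=11, q=2
  k=2: a=1, p=16, q=3

16/3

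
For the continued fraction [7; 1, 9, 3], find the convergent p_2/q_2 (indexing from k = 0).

Using pₖ = aₖpₖ₋₁ + pₖ₋₂, qₖ = aₖqₖ₋₁ + qₖ₋₂ (with p₋₁=1, p₋₂=0, q₋₁=0, q₋₂=1):
  k=0: a=7, p=7, q=1
  k=1: a=1, p=8, q=1
  k=2: a=9, p=79, q=10

79/10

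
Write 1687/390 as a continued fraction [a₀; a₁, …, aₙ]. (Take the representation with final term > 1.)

[4; 3, 14, 9]

1687 = 4·390 + 127
390 = 3·127 + 9
127 = 14·9 + 1
9 = 9·1 + 0  (stop)
So 1687/390 = [4; 3, 14, 9].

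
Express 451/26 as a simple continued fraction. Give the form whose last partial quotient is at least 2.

451 = 17·26 + 9
26 = 2·9 + 8
9 = 1·8 + 1
8 = 8·1 + 0  (stop)
So 451/26 = [17; 2, 1, 8].

[17; 2, 1, 8]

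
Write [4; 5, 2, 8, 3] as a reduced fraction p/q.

1213/290

Fold from the inside: start with 3/1.
  8 + 1/3 = 25/3
  2 + 3/25 = 53/25
  5 + 25/53 = 290/53
  4 + 53/290 = 1213/290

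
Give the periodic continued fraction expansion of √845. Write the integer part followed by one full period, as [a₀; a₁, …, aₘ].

[29; 14, 1, 1, 14, 58]

a₀ = ⌊√845⌋ = 29.
With m₀=0, d₀=1 and mₖ₊₁ = dₖaₖ − mₖ, dₖ₊₁ = (n − mₖ₊₁²)/dₖ, aₖ₊₁ = ⌊(a₀+mₖ₊₁)/dₖ₊₁⌋:
  k=1: m=29, d=4, a=14
  k=2: m=27, d=29, a=1
  k=3: m=2, d=29, a=1
  k=4: m=27, d=4, a=14
  k=5: m=29, d=1, a=58
d=1 and a=2a₀=58 at k=5, so the next step gives (m, d) = (29, 4) again — its k=1 value — and the period has length 5.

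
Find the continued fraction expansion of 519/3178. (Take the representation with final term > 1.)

[0; 6, 8, 9, 7]

519 = 0×3178 + 519
3178 = 6×519 + 64
519 = 8×64 + 7
64 = 9×7 + 1
7 = 7×1 + 0  (stop)
So 519/3178 = [0; 6, 8, 9, 7].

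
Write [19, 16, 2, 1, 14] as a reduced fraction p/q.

Using pₖ = aₖpₖ₋₁ + pₖ₋₂ and qₖ = aₖqₖ₋₁ + qₖ₋₂:
  k=0: a=19, p=19, q=1
  k=1: a=16, p=305, q=16
  k=2: a=2, p=629, q=33
  k=3: a=1, p=934, q=49
  k=4: a=14, p=13705, q=719

13705/719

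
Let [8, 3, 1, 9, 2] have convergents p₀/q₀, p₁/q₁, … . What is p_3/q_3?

Using pₖ = aₖpₖ₋₁ + pₖ₋₂, qₖ = aₖqₖ₋₁ + qₖ₋₂ (with p₋₁=1, p₋₂=0, q₋₁=0, q₋₂=1):
  k=0: a=8, p=8, q=1
  k=1: a=3, p=25, q=3
  k=2: a=1, p=33, q=4
  k=3: a=9, p=322, q=39

322/39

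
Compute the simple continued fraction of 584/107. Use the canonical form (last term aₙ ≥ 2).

[5; 2, 5, 2, 4]

584 = 5×107 + 49
107 = 2×49 + 9
49 = 5×9 + 4
9 = 2×4 + 1
4 = 4×1 + 0  (stop)
So 584/107 = [5; 2, 5, 2, 4].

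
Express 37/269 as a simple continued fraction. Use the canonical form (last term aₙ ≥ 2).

[0; 7, 3, 1, 2, 3]

37 = 0*269 + 37
269 = 7*37 + 10
37 = 3*10 + 7
10 = 1*7 + 3
7 = 2*3 + 1
3 = 3*1 + 0  (stop)
So 37/269 = [0; 7, 3, 1, 2, 3].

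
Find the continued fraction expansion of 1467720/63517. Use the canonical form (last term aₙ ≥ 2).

[23; 9, 3, 3, 9, 18, 4]

1467720 = 23×63517 + 6829
63517 = 9×6829 + 2056
6829 = 3×2056 + 661
2056 = 3×661 + 73
661 = 9×73 + 4
73 = 18×4 + 1
4 = 4×1 + 0  (stop)
So 1467720/63517 = [23; 9, 3, 3, 9, 18, 4].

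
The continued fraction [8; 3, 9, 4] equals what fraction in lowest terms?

Fold from the inside: start with 4/1.
  9 + 1/4 = 37/4
  3 + 4/37 = 115/37
  8 + 37/115 = 957/115

957/115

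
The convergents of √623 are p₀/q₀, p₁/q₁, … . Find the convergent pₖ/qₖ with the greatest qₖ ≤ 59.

624/25

√623 = [24; 1, 23, 1, 48, …] (period length 4).
Convergents:
  p_0/q_0 = 24/1
  p_1/q_1 = 25/1
  p_2/q_2 = 599/24
  p_3/q_3 = 624/25
  p_4/q_4 = 30551/1224
q_3 = 25 ≤ 59 < 1224 = q_4, so the answer is 624/25.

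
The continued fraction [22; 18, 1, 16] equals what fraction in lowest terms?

7101/322

Using pₖ = aₖpₖ₋₁ + pₖ₋₂ and qₖ = aₖqₖ₋₁ + qₖ₋₂:
  k=0: a=22, p=22, q=1
  k=1: a=18, p=397, q=18
  k=2: a=1, p=419, q=19
  k=3: a=16, p=7101, q=322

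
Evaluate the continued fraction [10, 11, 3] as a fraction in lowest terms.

343/34

Fold from the inside: start with 3/1.
  11 + 1/3 = 34/3
  10 + 3/34 = 343/34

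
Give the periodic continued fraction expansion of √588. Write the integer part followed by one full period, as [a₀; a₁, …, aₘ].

a₀ = ⌊√588⌋ = 24.

[24; 4, 48]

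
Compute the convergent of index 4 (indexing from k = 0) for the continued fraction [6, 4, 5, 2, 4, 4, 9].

Using pₖ = aₖpₖ₋₁ + pₖ₋₂, qₖ = aₖqₖ₋₁ + qₖ₋₂ (with p₋₁=1, p₋₂=0, q₋₁=0, q₋₂=1):
  k=0: a=6, p=6, q=1
  k=1: a=4, p=25, q=4
  k=2: a=5, p=131, q=21
  k=3: a=2, p=287, q=46
  k=4: a=4, p=1279, q=205

1279/205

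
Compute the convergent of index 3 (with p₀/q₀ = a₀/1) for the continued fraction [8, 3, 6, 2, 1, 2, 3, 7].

341/41

Using pₖ = aₖpₖ₋₁ + pₖ₋₂, qₖ = aₖqₖ₋₁ + qₖ₋₂ (with p₋₁=1, p₋₂=0, q₋₁=0, q₋₂=1):
  k=0: a=8, p=8, q=1
  k=1: a=3, p=25, q=3
  k=2: a=6, p=158, q=19
  k=3: a=2, p=341, q=41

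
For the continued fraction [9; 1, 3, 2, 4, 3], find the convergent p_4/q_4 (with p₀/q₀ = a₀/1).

Using pₖ = aₖpₖ₋₁ + pₖ₋₂, qₖ = aₖqₖ₋₁ + qₖ₋₂ (with p₋₁=1, p₋₂=0, q₋₁=0, q₋₂=1):
  k=0: a=9, p=9, q=1
  k=1: a=1, p=10, q=1
  k=2: a=3, p=39, q=4
  k=3: a=2, p=88, q=9
  k=4: a=4, p=391, q=40

391/40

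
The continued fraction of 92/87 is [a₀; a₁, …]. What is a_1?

92 = 1·87 + 5   →  a_0 = 1
87 = 17·5 + 2   →  a_1 = 17

17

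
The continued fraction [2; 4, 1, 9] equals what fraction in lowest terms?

Using pₖ = aₖpₖ₋₁ + pₖ₋₂ and qₖ = aₖqₖ₋₁ + qₖ₋₂:
  k=0: a=2, p=2, q=1
  k=1: a=4, p=9, q=4
  k=2: a=1, p=11, q=5
  k=3: a=9, p=108, q=49

108/49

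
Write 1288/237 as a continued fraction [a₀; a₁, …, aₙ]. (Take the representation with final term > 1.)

1288 = 5·237 + 103
237 = 2·103 + 31
103 = 3·31 + 10
31 = 3·10 + 1
10 = 10·1 + 0  (stop)
So 1288/237 = [5; 2, 3, 3, 10].

[5; 2, 3, 3, 10]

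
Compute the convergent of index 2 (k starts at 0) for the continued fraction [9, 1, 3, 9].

Using pₖ = aₖpₖ₋₁ + pₖ₋₂, qₖ = aₖqₖ₋₁ + qₖ₋₂ (with p₋₁=1, p₋₂=0, q₋₁=0, q₋₂=1):
  k=0: a=9, p=9, q=1
  k=1: a=1, p=10, q=1
  k=2: a=3, p=39, q=4

39/4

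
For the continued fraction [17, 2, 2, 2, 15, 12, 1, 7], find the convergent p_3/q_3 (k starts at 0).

209/12

Using pₖ = aₖpₖ₋₁ + pₖ₋₂, qₖ = aₖqₖ₋₁ + qₖ₋₂ (with p₋₁=1, p₋₂=0, q₋₁=0, q₋₂=1):
  k=0: a=17, p=17, q=1
  k=1: a=2, p=35, q=2
  k=2: a=2, p=87, q=5
  k=3: a=2, p=209, q=12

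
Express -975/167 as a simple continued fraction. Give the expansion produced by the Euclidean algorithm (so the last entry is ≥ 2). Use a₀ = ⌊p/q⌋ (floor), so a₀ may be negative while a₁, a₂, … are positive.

-975 = -6*167 + 27
167 = 6*27 + 5
27 = 5*5 + 2
5 = 2*2 + 1
2 = 2*1 + 0  (stop)
So -975/167 = [-6; 6, 5, 2, 2].

[-6; 6, 5, 2, 2]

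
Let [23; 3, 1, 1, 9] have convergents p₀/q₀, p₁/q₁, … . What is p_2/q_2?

Using pₖ = aₖpₖ₋₁ + pₖ₋₂, qₖ = aₖqₖ₋₁ + qₖ₋₂ (with p₋₁=1, p₋₂=0, q₋₁=0, q₋₂=1):
  k=0: a=23, p=23, q=1
  k=1: a=3, p=70, q=3
  k=2: a=1, p=93, q=4

93/4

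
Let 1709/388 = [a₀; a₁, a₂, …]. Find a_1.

1709 = 4·388 + 157   →  a_0 = 4
388 = 2·157 + 74   →  a_1 = 2

2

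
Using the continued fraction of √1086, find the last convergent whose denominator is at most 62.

725/22

√1086 = [32; 1, 20, 1, 64, …] (period length 4).
Convergents:
  p_0/q_0 = 32/1
  p_1/q_1 = 33/1
  p_2/q_2 = 692/21
  p_3/q_3 = 725/22
  p_4/q_4 = 47092/1429
q_3 = 22 ≤ 62 < 1429 = q_4, so the answer is 725/22.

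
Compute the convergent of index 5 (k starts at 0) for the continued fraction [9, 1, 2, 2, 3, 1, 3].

301/31

Using pₖ = aₖpₖ₋₁ + pₖ₋₂, qₖ = aₖqₖ₋₁ + qₖ₋₂ (with p₋₁=1, p₋₂=0, q₋₁=0, q₋₂=1):
  k=0: a=9, p=9, q=1
  k=1: a=1, p=10, q=1
  k=2: a=2, p=29, q=3
  k=3: a=2, p=68, q=7
  k=4: a=3, p=233, q=24
  k=5: a=1, p=301, q=31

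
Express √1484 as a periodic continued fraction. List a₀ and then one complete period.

a₀ = ⌊√1484⌋ = 38.
With m₀=0, d₀=1 and mₖ₊₁ = dₖaₖ − mₖ, dₖ₊₁ = (n − mₖ₊₁²)/dₖ, aₖ₊₁ = ⌊(a₀+mₖ₊₁)/dₖ₊₁⌋:
  k=1: m=38, d=40, a=1
  k=2: m=2, d=37, a=1
  k=3: m=35, d=7, a=10
  k=4: m=35, d=37, a=1
  k=5: m=2, d=40, a=1
  k=6: m=38, d=1, a=76
d=1 and a=2a₀=76 at k=6, so the next step gives (m, d) = (38, 40) again — its k=1 value — and the period has length 6.

[38; 1, 1, 10, 1, 1, 76]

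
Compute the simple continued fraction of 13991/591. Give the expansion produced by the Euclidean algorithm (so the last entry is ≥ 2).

[23; 1, 2, 16, 12]

13991 = 23·591 + 398
591 = 1·398 + 193
398 = 2·193 + 12
193 = 16·12 + 1
12 = 12·1 + 0  (stop)
So 13991/591 = [23; 1, 2, 16, 12].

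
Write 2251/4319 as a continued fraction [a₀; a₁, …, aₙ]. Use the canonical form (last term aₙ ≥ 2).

[0; 1, 1, 11, 3, 3, 18]

2251 = 0·4319 + 2251
4319 = 1·2251 + 2068
2251 = 1·2068 + 183
2068 = 11·183 + 55
183 = 3·55 + 18
55 = 3·18 + 1
18 = 18·1 + 0  (stop)
So 2251/4319 = [0; 1, 1, 11, 3, 3, 18].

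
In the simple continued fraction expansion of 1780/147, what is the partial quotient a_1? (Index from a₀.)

1780 = 12·147 + 16   →  a_0 = 12
147 = 9·16 + 3   →  a_1 = 9

9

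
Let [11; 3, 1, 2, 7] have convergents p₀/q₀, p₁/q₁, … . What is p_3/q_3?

Using pₖ = aₖpₖ₋₁ + pₖ₋₂, qₖ = aₖqₖ₋₁ + qₖ₋₂ (with p₋₁=1, p₋₂=0, q₋₁=0, q₋₂=1):
  k=0: a=11, p=11, q=1
  k=1: a=3, p=34, q=3
  k=2: a=1, p=45, q=4
  k=3: a=2, p=124, q=11

124/11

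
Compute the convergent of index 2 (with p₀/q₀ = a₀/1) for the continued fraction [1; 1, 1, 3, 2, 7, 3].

3/2

Using pₖ = aₖpₖ₋₁ + pₖ₋₂, qₖ = aₖqₖ₋₁ + qₖ₋₂ (with p₋₁=1, p₋₂=0, q₋₁=0, q₋₂=1):
  k=0: a=1, p=1, q=1
  k=1: a=1, p=2, q=1
  k=2: a=1, p=3, q=2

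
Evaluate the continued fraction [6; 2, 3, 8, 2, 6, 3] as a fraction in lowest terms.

Using pₖ = aₖpₖ₋₁ + pₖ₋₂ and qₖ = aₖqₖ₋₁ + qₖ₋₂:
  k=0: a=6, p=6, q=1
  k=1: a=2, p=13, q=2
  k=2: a=3, p=45, q=7
  k=3: a=8, p=373, q=58
  k=4: a=2, p=791, q=123
  k=5: a=6, p=5119, q=796
  k=6: a=3, p=16148, q=2511

16148/2511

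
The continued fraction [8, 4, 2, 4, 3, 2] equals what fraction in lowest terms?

Fold from the inside: start with 2/1.
  3 + 1/2 = 7/2
  4 + 2/7 = 30/7
  2 + 7/30 = 67/30
  4 + 30/67 = 298/67
  8 + 67/298 = 2451/298

2451/298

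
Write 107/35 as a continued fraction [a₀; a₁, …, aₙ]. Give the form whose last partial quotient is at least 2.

107 = 3*35 + 2
35 = 17*2 + 1
2 = 2*1 + 0  (stop)
So 107/35 = [3; 17, 2].

[3; 17, 2]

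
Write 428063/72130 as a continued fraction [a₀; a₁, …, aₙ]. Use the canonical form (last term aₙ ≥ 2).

[5; 1, 14, 3, 2, 3, 10, 19]

428063 = 5*72130 + 67413
72130 = 1*67413 + 4717
67413 = 14*4717 + 1375
4717 = 3*1375 + 592
1375 = 2*592 + 191
592 = 3*191 + 19
191 = 10*19 + 1
19 = 19*1 + 0  (stop)
So 428063/72130 = [5; 1, 14, 3, 2, 3, 10, 19].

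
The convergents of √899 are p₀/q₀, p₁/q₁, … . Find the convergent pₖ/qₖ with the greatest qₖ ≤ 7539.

√899 = [29; 1, 58, …] (period length 2).
Convergents:
  p_0/q_0 = 29/1
  p_1/q_1 = 30/1
  p_2/q_2 = 1769/59
  p_3/q_3 = 1799/60
  p_4/q_4 = 106111/3539
  p_5/q_5 = 107910/3599
  p_6/q_6 = 6364891/212281
q_5 = 3599 ≤ 7539 < 212281 = q_6, so the answer is 107910/3599.

107910/3599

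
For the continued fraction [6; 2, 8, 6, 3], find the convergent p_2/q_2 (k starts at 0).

Using pₖ = aₖpₖ₋₁ + pₖ₋₂, qₖ = aₖqₖ₋₁ + qₖ₋₂ (with p₋₁=1, p₋₂=0, q₋₁=0, q₋₂=1):
  k=0: a=6, p=6, q=1
  k=1: a=2, p=13, q=2
  k=2: a=8, p=110, q=17

110/17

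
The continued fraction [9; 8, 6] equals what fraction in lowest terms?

447/49

Fold from the inside: start with 6/1.
  8 + 1/6 = 49/6
  9 + 6/49 = 447/49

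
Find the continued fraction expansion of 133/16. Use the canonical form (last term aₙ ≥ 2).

[8; 3, 5]

133 = 8×16 + 5
16 = 3×5 + 1
5 = 5×1 + 0  (stop)
So 133/16 = [8; 3, 5].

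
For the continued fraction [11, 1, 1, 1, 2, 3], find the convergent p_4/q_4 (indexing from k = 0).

93/8

Using pₖ = aₖpₖ₋₁ + pₖ₋₂, qₖ = aₖqₖ₋₁ + qₖ₋₂ (with p₋₁=1, p₋₂=0, q₋₁=0, q₋₂=1):
  k=0: a=11, p=11, q=1
  k=1: a=1, p=12, q=1
  k=2: a=1, p=23, q=2
  k=3: a=1, p=35, q=3
  k=4: a=2, p=93, q=8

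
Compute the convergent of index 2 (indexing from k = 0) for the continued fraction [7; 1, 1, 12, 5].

15/2

Using pₖ = aₖpₖ₋₁ + pₖ₋₂, qₖ = aₖqₖ₋₁ + qₖ₋₂ (with p₋₁=1, p₋₂=0, q₋₁=0, q₋₂=1):
  k=0: a=7, p=7, q=1
  k=1: a=1, p=8, q=1
  k=2: a=1, p=15, q=2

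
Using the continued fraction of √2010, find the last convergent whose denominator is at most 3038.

√2010 = [44; 1, 4, 1, 88, …] (period length 4).
Convergents:
  p_0/q_0 = 44/1
  p_1/q_1 = 45/1
  p_2/q_2 = 224/5
  p_3/q_3 = 269/6
  p_4/q_4 = 23896/533
  p_5/q_5 = 24165/539
  p_6/q_6 = 120556/2689
  p_7/q_7 = 144721/3228
q_6 = 2689 ≤ 3038 < 3228 = q_7, so the answer is 120556/2689.

120556/2689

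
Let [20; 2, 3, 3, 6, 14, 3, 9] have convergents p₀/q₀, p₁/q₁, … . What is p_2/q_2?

Using pₖ = aₖpₖ₋₁ + pₖ₋₂, qₖ = aₖqₖ₋₁ + qₖ₋₂ (with p₋₁=1, p₋₂=0, q₋₁=0, q₋₂=1):
  k=0: a=20, p=20, q=1
  k=1: a=2, p=41, q=2
  k=2: a=3, p=143, q=7

143/7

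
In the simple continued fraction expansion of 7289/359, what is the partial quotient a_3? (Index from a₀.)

2

7289 = 20·359 + 109   →  a_0 = 20
359 = 3·109 + 32   →  a_1 = 3
109 = 3·32 + 13   →  a_2 = 3
32 = 2·13 + 6   →  a_3 = 2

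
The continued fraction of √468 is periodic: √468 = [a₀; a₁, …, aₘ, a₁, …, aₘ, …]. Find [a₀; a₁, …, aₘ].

[21; 1, 1, 1, 2, 1, 1, 1, 42]

a₀ = ⌊√468⌋ = 21.
With m₀=0, d₀=1 and mₖ₊₁ = dₖaₖ − mₖ, dₖ₊₁ = (n − mₖ₊₁²)/dₖ, aₖ₊₁ = ⌊(a₀+mₖ₊₁)/dₖ₊₁⌋:
  k=1: m=21, d=27, a=1
  k=2: m=6, d=16, a=1
  k=3: m=10, d=23, a=1
  k=4: m=13, d=13, a=2
  k=5: m=13, d=23, a=1
  k=6: m=10, d=16, a=1
  k=7: m=6, d=27, a=1
  k=8: m=21, d=1, a=42
d=1 and a=2a₀=42 at k=8, so the next step gives (m, d) = (21, 27) again — its k=1 value — and the period has length 8.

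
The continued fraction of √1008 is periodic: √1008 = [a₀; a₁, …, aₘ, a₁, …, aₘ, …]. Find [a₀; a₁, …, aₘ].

[31; 1, 2, 1, 62]

a₀ = ⌊√1008⌋ = 31.
With m₀=0, d₀=1 and mₖ₊₁ = dₖaₖ − mₖ, dₖ₊₁ = (n − mₖ₊₁²)/dₖ, aₖ₊₁ = ⌊(a₀+mₖ₊₁)/dₖ₊₁⌋:
  k=1: m=31, d=47, a=1
  k=2: m=16, d=16, a=2
  k=3: m=16, d=47, a=1
  k=4: m=31, d=1, a=62
d=1 and a=2a₀=62 at k=4, so the next step gives (m, d) = (31, 47) again — its k=1 value — and the period has length 4.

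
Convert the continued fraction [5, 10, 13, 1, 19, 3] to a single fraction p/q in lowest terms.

43706/8571

Using pₖ = aₖpₖ₋₁ + pₖ₋₂ and qₖ = aₖqₖ₋₁ + qₖ₋₂:
  k=0: a=5, p=5, q=1
  k=1: a=10, p=51, q=10
  k=2: a=13, p=668, q=131
  k=3: a=1, p=719, q=141
  k=4: a=19, p=14329, q=2810
  k=5: a=3, p=43706, q=8571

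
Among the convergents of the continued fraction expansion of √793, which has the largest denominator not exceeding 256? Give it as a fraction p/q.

√793 = [28; 6, 4, 6, 56, …] (period length 4).
Convergents:
  p_0/q_0 = 28/1
  p_1/q_1 = 169/6
  p_2/q_2 = 704/25
  p_3/q_3 = 4393/156
  p_4/q_4 = 246712/8761
q_3 = 156 ≤ 256 < 8761 = q_4, so the answer is 4393/156.

4393/156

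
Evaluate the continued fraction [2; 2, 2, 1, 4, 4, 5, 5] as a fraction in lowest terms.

Fold from the inside: start with 5/1.
  5 + 1/5 = 26/5
  4 + 5/26 = 109/26
  4 + 26/109 = 462/109
  1 + 109/462 = 571/462
  2 + 462/571 = 1604/571
  2 + 571/1604 = 3779/1604
  2 + 1604/3779 = 9162/3779

9162/3779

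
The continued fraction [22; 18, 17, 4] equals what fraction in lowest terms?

27481/1246

Using pₖ = aₖpₖ₋₁ + pₖ₋₂ and qₖ = aₖqₖ₋₁ + qₖ₋₂:
  k=0: a=22, p=22, q=1
  k=1: a=18, p=397, q=18
  k=2: a=17, p=6771, q=307
  k=3: a=4, p=27481, q=1246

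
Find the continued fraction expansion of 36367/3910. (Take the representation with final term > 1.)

36367 = 9·3910 + 1177
3910 = 3·1177 + 379
1177 = 3·379 + 40
379 = 9·40 + 19
40 = 2·19 + 2
19 = 9·2 + 1
2 = 2·1 + 0  (stop)
So 36367/3910 = [9; 3, 3, 9, 2, 9, 2].

[9; 3, 3, 9, 2, 9, 2]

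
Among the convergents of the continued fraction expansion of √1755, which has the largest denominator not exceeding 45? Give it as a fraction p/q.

1173/28

√1755 = [41; 1, 8, 3, 8, 1, 82, …] (period length 6).
Convergents:
  p_0/q_0 = 41/1
  p_1/q_1 = 42/1
  p_2/q_2 = 377/9
  p_3/q_3 = 1173/28
  p_4/q_4 = 9761/233
q_3 = 28 ≤ 45 < 233 = q_4, so the answer is 1173/28.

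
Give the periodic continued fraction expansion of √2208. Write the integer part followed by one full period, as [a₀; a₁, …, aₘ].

[46; 1, 92]

a₀ = ⌊√2208⌋ = 46.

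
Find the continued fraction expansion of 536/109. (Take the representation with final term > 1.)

536 = 4·109 + 100
109 = 1·100 + 9
100 = 11·9 + 1
9 = 9·1 + 0  (stop)
So 536/109 = [4; 1, 11, 9].

[4; 1, 11, 9]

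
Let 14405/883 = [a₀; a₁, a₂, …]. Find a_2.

5

14405 = 16·883 + 277   →  a_0 = 16
883 = 3·277 + 52   →  a_1 = 3
277 = 5·52 + 17   →  a_2 = 5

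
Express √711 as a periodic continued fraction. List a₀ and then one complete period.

a₀ = ⌊√711⌋ = 26.
With m₀=0, d₀=1 and mₖ₊₁ = dₖaₖ − mₖ, dₖ₊₁ = (n − mₖ₊₁²)/dₖ, aₖ₊₁ = ⌊(a₀+mₖ₊₁)/dₖ₊₁⌋:
  k=1: m=26, d=35, a=1
  k=2: m=9, d=18, a=1
  k=3: m=9, d=35, a=1
  k=4: m=26, d=1, a=52
d=1 and a=2a₀=52 at k=4, so the next step gives (m, d) = (26, 35) again — its k=1 value — and the period has length 4.

[26; 1, 1, 1, 52]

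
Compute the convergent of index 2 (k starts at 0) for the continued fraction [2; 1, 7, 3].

23/8

Using pₖ = aₖpₖ₋₁ + pₖ₋₂, qₖ = aₖqₖ₋₁ + qₖ₋₂ (with p₋₁=1, p₋₂=0, q₋₁=0, q₋₂=1):
  k=0: a=2, p=2, q=1
  k=1: a=1, p=3, q=1
  k=2: a=7, p=23, q=8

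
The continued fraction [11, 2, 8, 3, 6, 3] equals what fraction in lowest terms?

Fold from the inside: start with 3/1.
  6 + 1/3 = 19/3
  3 + 3/19 = 60/19
  8 + 19/60 = 499/60
  2 + 60/499 = 1058/499
  11 + 499/1058 = 12137/1058

12137/1058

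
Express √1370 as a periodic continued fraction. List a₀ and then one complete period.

[37; 74]

a₀ = ⌊√1370⌋ = 37.
With m₀=0, d₀=1 and mₖ₊₁ = dₖaₖ − mₖ, dₖ₊₁ = (n − mₖ₊₁²)/dₖ, aₖ₊₁ = ⌊(a₀+mₖ₊₁)/dₖ₊₁⌋:
  k=1: m=37, d=1, a=74
d=1 and a=2a₀=74 at k=1, so the next step gives (m, d) = (37, 1) again — its k=1 value — and the period has length 1.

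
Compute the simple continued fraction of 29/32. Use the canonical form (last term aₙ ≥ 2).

29 = 0×32 + 29
32 = 1×29 + 3
29 = 9×3 + 2
3 = 1×2 + 1
2 = 2×1 + 0  (stop)
So 29/32 = [0; 1, 9, 1, 2].

[0; 1, 9, 1, 2]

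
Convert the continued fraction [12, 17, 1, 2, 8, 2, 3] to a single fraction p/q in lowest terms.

Using pₖ = aₖpₖ₋₁ + pₖ₋₂ and qₖ = aₖqₖ₋₁ + qₖ₋₂:
  k=0: a=12, p=12, q=1
  k=1: a=17, p=205, q=17
  k=2: a=1, p=217, q=18
  k=3: a=2, p=639, q=53
  k=4: a=8, p=5329, q=442
  k=5: a=2, p=11297, q=937
  k=6: a=3, p=39220, q=3253

39220/3253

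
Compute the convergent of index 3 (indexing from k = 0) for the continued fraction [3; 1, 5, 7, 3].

Using pₖ = aₖpₖ₋₁ + pₖ₋₂, qₖ = aₖqₖ₋₁ + qₖ₋₂ (with p₋₁=1, p₋₂=0, q₋₁=0, q₋₂=1):
  k=0: a=3, p=3, q=1
  k=1: a=1, p=4, q=1
  k=2: a=5, p=23, q=6
  k=3: a=7, p=165, q=43

165/43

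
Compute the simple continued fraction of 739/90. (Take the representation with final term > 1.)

[8; 4, 1, 2, 1, 4]

739 = 8×90 + 19
90 = 4×19 + 14
19 = 1×14 + 5
14 = 2×5 + 4
5 = 1×4 + 1
4 = 4×1 + 0  (stop)
So 739/90 = [8; 4, 1, 2, 1, 4].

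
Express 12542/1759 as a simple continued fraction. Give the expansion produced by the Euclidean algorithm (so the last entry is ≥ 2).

12542 = 7×1759 + 229
1759 = 7×229 + 156
229 = 1×156 + 73
156 = 2×73 + 10
73 = 7×10 + 3
10 = 3×3 + 1
3 = 3×1 + 0  (stop)
So 12542/1759 = [7; 7, 1, 2, 7, 3, 3].

[7; 7, 1, 2, 7, 3, 3]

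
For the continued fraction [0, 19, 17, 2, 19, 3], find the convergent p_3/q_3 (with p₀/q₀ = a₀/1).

Using pₖ = aₖpₖ₋₁ + pₖ₋₂, qₖ = aₖqₖ₋₁ + qₖ₋₂ (with p₋₁=1, p₋₂=0, q₋₁=0, q₋₂=1):
  k=0: a=0, p=0, q=1
  k=1: a=19, p=1, q=19
  k=2: a=17, p=17, q=324
  k=3: a=2, p=35, q=667

35/667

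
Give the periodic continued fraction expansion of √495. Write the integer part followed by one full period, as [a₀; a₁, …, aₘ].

a₀ = ⌊√495⌋ = 22.
With m₀=0, d₀=1 and mₖ₊₁ = dₖaₖ − mₖ, dₖ₊₁ = (n − mₖ₊₁²)/dₖ, aₖ₊₁ = ⌊(a₀+mₖ₊₁)/dₖ₊₁⌋:
  k=1: m=22, d=11, a=4
  k=2: m=22, d=1, a=44
d=1 and a=2a₀=44 at k=2, so the next step gives (m, d) = (22, 11) again — its k=1 value — and the period has length 2.

[22; 4, 44]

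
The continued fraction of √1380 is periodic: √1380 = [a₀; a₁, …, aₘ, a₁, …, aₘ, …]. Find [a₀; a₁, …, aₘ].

[37; 6, 1, 2, 1, 6, 74]

a₀ = ⌊√1380⌋ = 37.
With m₀=0, d₀=1 and mₖ₊₁ = dₖaₖ − mₖ, dₖ₊₁ = (n − mₖ₊₁²)/dₖ, aₖ₊₁ = ⌊(a₀+mₖ₊₁)/dₖ₊₁⌋:
  k=1: m=37, d=11, a=6
  k=2: m=29, d=49, a=1
  k=3: m=20, d=20, a=2
  k=4: m=20, d=49, a=1
  k=5: m=29, d=11, a=6
  k=6: m=37, d=1, a=74
d=1 and a=2a₀=74 at k=6, so the next step gives (m, d) = (37, 11) again — its k=1 value — and the period has length 6.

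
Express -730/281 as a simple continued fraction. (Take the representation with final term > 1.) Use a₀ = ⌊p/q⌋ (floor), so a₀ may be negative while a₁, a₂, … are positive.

-730 = -3·281 + 113
281 = 2·113 + 55
113 = 2·55 + 3
55 = 18·3 + 1
3 = 3·1 + 0  (stop)
So -730/281 = [-3; 2, 2, 18, 3].

[-3; 2, 2, 18, 3]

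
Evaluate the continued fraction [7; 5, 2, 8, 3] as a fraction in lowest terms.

2083/290

Using pₖ = aₖpₖ₋₁ + pₖ₋₂ and qₖ = aₖqₖ₋₁ + qₖ₋₂:
  k=0: a=7, p=7, q=1
  k=1: a=5, p=36, q=5
  k=2: a=2, p=79, q=11
  k=3: a=8, p=668, q=93
  k=4: a=3, p=2083, q=290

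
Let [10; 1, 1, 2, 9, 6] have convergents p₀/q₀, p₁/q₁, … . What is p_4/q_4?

Using pₖ = aₖpₖ₋₁ + pₖ₋₂, qₖ = aₖqₖ₋₁ + qₖ₋₂ (with p₋₁=1, p₋₂=0, q₋₁=0, q₋₂=1):
  k=0: a=10, p=10, q=1
  k=1: a=1, p=11, q=1
  k=2: a=1, p=21, q=2
  k=3: a=2, p=53, q=5
  k=4: a=9, p=498, q=47

498/47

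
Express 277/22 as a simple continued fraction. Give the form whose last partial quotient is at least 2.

277 = 12×22 + 13
22 = 1×13 + 9
13 = 1×9 + 4
9 = 2×4 + 1
4 = 4×1 + 0  (stop)
So 277/22 = [12; 1, 1, 2, 4].

[12; 1, 1, 2, 4]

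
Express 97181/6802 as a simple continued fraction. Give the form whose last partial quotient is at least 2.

97181 = 14·6802 + 1953
6802 = 3·1953 + 943
1953 = 2·943 + 67
943 = 14·67 + 5
67 = 13·5 + 2
5 = 2·2 + 1
2 = 2·1 + 0  (stop)
So 97181/6802 = [14; 3, 2, 14, 13, 2, 2].

[14; 3, 2, 14, 13, 2, 2]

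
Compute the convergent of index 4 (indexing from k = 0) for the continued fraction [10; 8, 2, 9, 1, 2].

Using pₖ = aₖpₖ₋₁ + pₖ₋₂, qₖ = aₖqₖ₋₁ + qₖ₋₂ (with p₋₁=1, p₋₂=0, q₋₁=0, q₋₂=1):
  k=0: a=10, p=10, q=1
  k=1: a=8, p=81, q=8
  k=2: a=2, p=172, q=17
  k=3: a=9, p=1629, q=161
  k=4: a=1, p=1801, q=178

1801/178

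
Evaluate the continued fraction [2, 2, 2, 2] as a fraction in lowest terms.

Using pₖ = aₖpₖ₋₁ + pₖ₋₂ and qₖ = aₖqₖ₋₁ + qₖ₋₂:
  k=0: a=2, p=2, q=1
  k=1: a=2, p=5, q=2
  k=2: a=2, p=12, q=5
  k=3: a=2, p=29, q=12

29/12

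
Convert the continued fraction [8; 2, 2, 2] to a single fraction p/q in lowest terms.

101/12

Fold from the inside: start with 2/1.
  2 + 1/2 = 5/2
  2 + 2/5 = 12/5
  8 + 5/12 = 101/12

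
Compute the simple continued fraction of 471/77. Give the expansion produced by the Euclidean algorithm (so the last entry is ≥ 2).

471 = 6×77 + 9
77 = 8×9 + 5
9 = 1×5 + 4
5 = 1×4 + 1
4 = 4×1 + 0  (stop)
So 471/77 = [6; 8, 1, 1, 4].

[6; 8, 1, 1, 4]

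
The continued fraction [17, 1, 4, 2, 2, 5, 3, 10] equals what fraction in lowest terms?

Using pₖ = aₖpₖ₋₁ + pₖ₋₂ and qₖ = aₖqₖ₋₁ + qₖ₋₂:
  k=0: a=17, p=17, q=1
  k=1: a=1, p=18, q=1
  k=2: a=4, p=89, q=5
  k=3: a=2, p=196, q=11
  k=4: a=2, p=481, q=27
  k=5: a=5, p=2601, q=146
  k=6: a=3, p=8284, q=465
  k=7: a=10, p=85441, q=4796

85441/4796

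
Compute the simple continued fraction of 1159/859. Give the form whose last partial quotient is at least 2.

1159 = 1·859 + 300
859 = 2·300 + 259
300 = 1·259 + 41
259 = 6·41 + 13
41 = 3·13 + 2
13 = 6·2 + 1
2 = 2·1 + 0  (stop)
So 1159/859 = [1; 2, 1, 6, 3, 6, 2].

[1; 2, 1, 6, 3, 6, 2]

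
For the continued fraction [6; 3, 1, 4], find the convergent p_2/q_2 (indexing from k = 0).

25/4

Using pₖ = aₖpₖ₋₁ + pₖ₋₂, qₖ = aₖqₖ₋₁ + qₖ₋₂ (with p₋₁=1, p₋₂=0, q₋₁=0, q₋₂=1):
  k=0: a=6, p=6, q=1
  k=1: a=3, p=19, q=3
  k=2: a=1, p=25, q=4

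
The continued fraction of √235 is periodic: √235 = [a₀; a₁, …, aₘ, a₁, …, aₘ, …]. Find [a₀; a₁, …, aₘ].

a₀ = ⌊√235⌋ = 15.
With m₀=0, d₀=1 and mₖ₊₁ = dₖaₖ − mₖ, dₖ₊₁ = (n − mₖ₊₁²)/dₖ, aₖ₊₁ = ⌊(a₀+mₖ₊₁)/dₖ₊₁⌋:
  k=1: m=15, d=10, a=3
  k=2: m=15, d=1, a=30
d=1 and a=2a₀=30 at k=2, so the next step gives (m, d) = (15, 10) again — its k=1 value — and the period has length 2.

[15; 3, 30]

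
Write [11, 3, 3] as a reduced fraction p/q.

Fold from the inside: start with 3/1.
  3 + 1/3 = 10/3
  11 + 3/10 = 113/10

113/10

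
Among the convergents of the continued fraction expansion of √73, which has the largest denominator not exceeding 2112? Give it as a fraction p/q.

√73 = [8; 1, 1, 5, 5, 1, 1, 16, …] (period length 7).
Convergents:
  p_0/q_0 = 8/1
  p_1/q_1 = 9/1
  p_2/q_2 = 17/2
  p_3/q_3 = 94/11
  p_4/q_4 = 487/57
  p_5/q_5 = 581/68
  p_6/q_6 = 1068/125
  p_7/q_7 = 17669/2068
  p_8/q_8 = 18737/2193
q_7 = 2068 ≤ 2112 < 2193 = q_8, so the answer is 17669/2068.

17669/2068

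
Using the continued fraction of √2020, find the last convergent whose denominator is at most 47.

809/18

√2020 = [44; 1, 16, 1, 88, …] (period length 4).
Convergents:
  p_0/q_0 = 44/1
  p_1/q_1 = 45/1
  p_2/q_2 = 764/17
  p_3/q_3 = 809/18
  p_4/q_4 = 71956/1601
q_3 = 18 ≤ 47 < 1601 = q_4, so the answer is 809/18.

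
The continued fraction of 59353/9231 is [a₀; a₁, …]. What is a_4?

59353 = 6·9231 + 3967   →  a_0 = 6
9231 = 2·3967 + 1297   →  a_1 = 2
3967 = 3·1297 + 76   →  a_2 = 3
1297 = 17·76 + 5   →  a_3 = 17
76 = 15·5 + 1   →  a_4 = 15

15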